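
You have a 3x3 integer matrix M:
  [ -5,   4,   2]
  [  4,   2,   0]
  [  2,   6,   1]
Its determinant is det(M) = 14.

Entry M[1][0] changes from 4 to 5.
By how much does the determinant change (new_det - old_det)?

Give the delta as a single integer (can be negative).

Answer: 8

Derivation:
Cofactor C_10 = 8
Entry delta = 5 - 4 = 1
Det delta = entry_delta * cofactor = 1 * 8 = 8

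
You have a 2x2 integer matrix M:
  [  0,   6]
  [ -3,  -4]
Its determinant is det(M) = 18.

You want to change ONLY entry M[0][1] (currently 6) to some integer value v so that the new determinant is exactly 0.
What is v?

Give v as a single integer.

det is linear in entry M[0][1]: det = old_det + (v - 6) * C_01
Cofactor C_01 = 3
Want det = 0: 18 + (v - 6) * 3 = 0
  (v - 6) = -18 / 3 = -6
  v = 6 + (-6) = 0

Answer: 0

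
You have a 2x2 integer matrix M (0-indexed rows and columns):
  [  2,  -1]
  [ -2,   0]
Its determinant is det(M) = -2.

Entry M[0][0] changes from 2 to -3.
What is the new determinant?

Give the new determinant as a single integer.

det is linear in row 0: changing M[0][0] by delta changes det by delta * cofactor(0,0).
Cofactor C_00 = (-1)^(0+0) * minor(0,0) = 0
Entry delta = -3 - 2 = -5
Det delta = -5 * 0 = 0
New det = -2 + 0 = -2

Answer: -2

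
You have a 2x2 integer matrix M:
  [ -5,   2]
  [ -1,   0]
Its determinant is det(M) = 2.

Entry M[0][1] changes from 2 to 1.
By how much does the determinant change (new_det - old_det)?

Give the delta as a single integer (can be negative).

Answer: -1

Derivation:
Cofactor C_01 = 1
Entry delta = 1 - 2 = -1
Det delta = entry_delta * cofactor = -1 * 1 = -1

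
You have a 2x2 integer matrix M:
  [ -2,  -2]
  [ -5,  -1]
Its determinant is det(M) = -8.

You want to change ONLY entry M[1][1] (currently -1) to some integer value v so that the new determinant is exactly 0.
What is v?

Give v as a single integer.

Answer: -5

Derivation:
det is linear in entry M[1][1]: det = old_det + (v - -1) * C_11
Cofactor C_11 = -2
Want det = 0: -8 + (v - -1) * -2 = 0
  (v - -1) = 8 / -2 = -4
  v = -1 + (-4) = -5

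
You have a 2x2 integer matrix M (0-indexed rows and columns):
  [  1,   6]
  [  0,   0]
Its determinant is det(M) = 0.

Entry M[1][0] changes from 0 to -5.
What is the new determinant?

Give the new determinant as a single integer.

det is linear in row 1: changing M[1][0] by delta changes det by delta * cofactor(1,0).
Cofactor C_10 = (-1)^(1+0) * minor(1,0) = -6
Entry delta = -5 - 0 = -5
Det delta = -5 * -6 = 30
New det = 0 + 30 = 30

Answer: 30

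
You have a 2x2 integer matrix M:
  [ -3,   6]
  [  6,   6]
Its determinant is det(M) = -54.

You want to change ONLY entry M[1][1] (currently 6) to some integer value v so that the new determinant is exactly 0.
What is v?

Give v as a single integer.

Answer: -12

Derivation:
det is linear in entry M[1][1]: det = old_det + (v - 6) * C_11
Cofactor C_11 = -3
Want det = 0: -54 + (v - 6) * -3 = 0
  (v - 6) = 54 / -3 = -18
  v = 6 + (-18) = -12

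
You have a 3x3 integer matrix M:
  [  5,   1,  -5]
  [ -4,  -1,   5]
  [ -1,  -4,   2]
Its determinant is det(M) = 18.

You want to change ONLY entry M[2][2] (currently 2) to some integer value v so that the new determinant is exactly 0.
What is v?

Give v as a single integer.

det is linear in entry M[2][2]: det = old_det + (v - 2) * C_22
Cofactor C_22 = -1
Want det = 0: 18 + (v - 2) * -1 = 0
  (v - 2) = -18 / -1 = 18
  v = 2 + (18) = 20

Answer: 20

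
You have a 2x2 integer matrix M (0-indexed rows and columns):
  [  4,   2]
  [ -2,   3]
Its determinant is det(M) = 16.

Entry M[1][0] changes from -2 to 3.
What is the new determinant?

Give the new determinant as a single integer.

Answer: 6

Derivation:
det is linear in row 1: changing M[1][0] by delta changes det by delta * cofactor(1,0).
Cofactor C_10 = (-1)^(1+0) * minor(1,0) = -2
Entry delta = 3 - -2 = 5
Det delta = 5 * -2 = -10
New det = 16 + -10 = 6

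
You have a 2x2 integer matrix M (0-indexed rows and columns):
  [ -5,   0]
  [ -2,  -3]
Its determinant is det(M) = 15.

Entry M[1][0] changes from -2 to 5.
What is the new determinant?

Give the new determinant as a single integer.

Answer: 15

Derivation:
det is linear in row 1: changing M[1][0] by delta changes det by delta * cofactor(1,0).
Cofactor C_10 = (-1)^(1+0) * minor(1,0) = 0
Entry delta = 5 - -2 = 7
Det delta = 7 * 0 = 0
New det = 15 + 0 = 15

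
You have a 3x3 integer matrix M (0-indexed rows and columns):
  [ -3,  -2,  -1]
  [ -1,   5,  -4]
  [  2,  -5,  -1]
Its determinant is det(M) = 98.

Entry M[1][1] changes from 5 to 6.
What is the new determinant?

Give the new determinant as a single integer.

Answer: 103

Derivation:
det is linear in row 1: changing M[1][1] by delta changes det by delta * cofactor(1,1).
Cofactor C_11 = (-1)^(1+1) * minor(1,1) = 5
Entry delta = 6 - 5 = 1
Det delta = 1 * 5 = 5
New det = 98 + 5 = 103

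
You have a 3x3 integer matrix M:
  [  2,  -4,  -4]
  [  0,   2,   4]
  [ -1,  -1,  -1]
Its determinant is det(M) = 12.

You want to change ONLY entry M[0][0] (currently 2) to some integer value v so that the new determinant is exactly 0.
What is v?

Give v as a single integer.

det is linear in entry M[0][0]: det = old_det + (v - 2) * C_00
Cofactor C_00 = 2
Want det = 0: 12 + (v - 2) * 2 = 0
  (v - 2) = -12 / 2 = -6
  v = 2 + (-6) = -4

Answer: -4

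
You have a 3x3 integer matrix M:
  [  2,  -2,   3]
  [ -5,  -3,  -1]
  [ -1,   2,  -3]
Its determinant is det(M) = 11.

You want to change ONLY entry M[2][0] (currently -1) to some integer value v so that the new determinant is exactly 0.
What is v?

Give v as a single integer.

det is linear in entry M[2][0]: det = old_det + (v - -1) * C_20
Cofactor C_20 = 11
Want det = 0: 11 + (v - -1) * 11 = 0
  (v - -1) = -11 / 11 = -1
  v = -1 + (-1) = -2

Answer: -2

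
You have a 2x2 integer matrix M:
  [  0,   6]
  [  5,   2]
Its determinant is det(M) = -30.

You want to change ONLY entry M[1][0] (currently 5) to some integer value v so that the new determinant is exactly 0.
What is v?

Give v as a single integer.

det is linear in entry M[1][0]: det = old_det + (v - 5) * C_10
Cofactor C_10 = -6
Want det = 0: -30 + (v - 5) * -6 = 0
  (v - 5) = 30 / -6 = -5
  v = 5 + (-5) = 0

Answer: 0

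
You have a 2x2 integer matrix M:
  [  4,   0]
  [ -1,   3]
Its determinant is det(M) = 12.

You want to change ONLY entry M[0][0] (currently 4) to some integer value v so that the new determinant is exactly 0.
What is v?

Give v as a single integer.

Answer: 0

Derivation:
det is linear in entry M[0][0]: det = old_det + (v - 4) * C_00
Cofactor C_00 = 3
Want det = 0: 12 + (v - 4) * 3 = 0
  (v - 4) = -12 / 3 = -4
  v = 4 + (-4) = 0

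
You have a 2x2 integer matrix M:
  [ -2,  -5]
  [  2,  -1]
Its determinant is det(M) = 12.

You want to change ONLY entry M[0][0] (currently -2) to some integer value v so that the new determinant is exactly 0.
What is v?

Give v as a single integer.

Answer: 10

Derivation:
det is linear in entry M[0][0]: det = old_det + (v - -2) * C_00
Cofactor C_00 = -1
Want det = 0: 12 + (v - -2) * -1 = 0
  (v - -2) = -12 / -1 = 12
  v = -2 + (12) = 10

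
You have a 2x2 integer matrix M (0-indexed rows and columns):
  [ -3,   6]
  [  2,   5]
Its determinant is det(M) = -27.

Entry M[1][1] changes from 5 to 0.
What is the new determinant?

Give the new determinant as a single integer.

Answer: -12

Derivation:
det is linear in row 1: changing M[1][1] by delta changes det by delta * cofactor(1,1).
Cofactor C_11 = (-1)^(1+1) * minor(1,1) = -3
Entry delta = 0 - 5 = -5
Det delta = -5 * -3 = 15
New det = -27 + 15 = -12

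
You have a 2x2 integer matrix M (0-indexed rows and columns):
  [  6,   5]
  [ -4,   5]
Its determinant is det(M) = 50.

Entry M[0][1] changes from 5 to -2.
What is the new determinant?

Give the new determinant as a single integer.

Answer: 22

Derivation:
det is linear in row 0: changing M[0][1] by delta changes det by delta * cofactor(0,1).
Cofactor C_01 = (-1)^(0+1) * minor(0,1) = 4
Entry delta = -2 - 5 = -7
Det delta = -7 * 4 = -28
New det = 50 + -28 = 22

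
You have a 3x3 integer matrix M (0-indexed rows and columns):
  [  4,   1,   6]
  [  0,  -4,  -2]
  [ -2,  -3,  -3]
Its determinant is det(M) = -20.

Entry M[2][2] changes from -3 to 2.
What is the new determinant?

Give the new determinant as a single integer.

det is linear in row 2: changing M[2][2] by delta changes det by delta * cofactor(2,2).
Cofactor C_22 = (-1)^(2+2) * minor(2,2) = -16
Entry delta = 2 - -3 = 5
Det delta = 5 * -16 = -80
New det = -20 + -80 = -100

Answer: -100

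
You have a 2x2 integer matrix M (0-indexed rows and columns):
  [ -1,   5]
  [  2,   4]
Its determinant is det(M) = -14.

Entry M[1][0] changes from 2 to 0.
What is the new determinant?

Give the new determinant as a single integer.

Answer: -4

Derivation:
det is linear in row 1: changing M[1][0] by delta changes det by delta * cofactor(1,0).
Cofactor C_10 = (-1)^(1+0) * minor(1,0) = -5
Entry delta = 0 - 2 = -2
Det delta = -2 * -5 = 10
New det = -14 + 10 = -4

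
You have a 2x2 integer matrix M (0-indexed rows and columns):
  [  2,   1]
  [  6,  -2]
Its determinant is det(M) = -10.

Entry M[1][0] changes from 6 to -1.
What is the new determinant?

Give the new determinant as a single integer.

Answer: -3

Derivation:
det is linear in row 1: changing M[1][0] by delta changes det by delta * cofactor(1,0).
Cofactor C_10 = (-1)^(1+0) * minor(1,0) = -1
Entry delta = -1 - 6 = -7
Det delta = -7 * -1 = 7
New det = -10 + 7 = -3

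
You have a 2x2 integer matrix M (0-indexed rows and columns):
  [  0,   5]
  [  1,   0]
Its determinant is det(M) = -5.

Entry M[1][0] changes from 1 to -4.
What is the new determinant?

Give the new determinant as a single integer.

det is linear in row 1: changing M[1][0] by delta changes det by delta * cofactor(1,0).
Cofactor C_10 = (-1)^(1+0) * minor(1,0) = -5
Entry delta = -4 - 1 = -5
Det delta = -5 * -5 = 25
New det = -5 + 25 = 20

Answer: 20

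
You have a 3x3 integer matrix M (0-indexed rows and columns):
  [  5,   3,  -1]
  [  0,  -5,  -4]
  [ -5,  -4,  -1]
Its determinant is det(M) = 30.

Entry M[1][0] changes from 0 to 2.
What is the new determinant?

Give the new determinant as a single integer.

det is linear in row 1: changing M[1][0] by delta changes det by delta * cofactor(1,0).
Cofactor C_10 = (-1)^(1+0) * minor(1,0) = 7
Entry delta = 2 - 0 = 2
Det delta = 2 * 7 = 14
New det = 30 + 14 = 44

Answer: 44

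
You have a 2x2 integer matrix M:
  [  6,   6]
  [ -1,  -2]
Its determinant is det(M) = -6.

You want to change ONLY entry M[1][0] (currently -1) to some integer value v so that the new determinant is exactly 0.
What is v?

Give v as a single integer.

Answer: -2

Derivation:
det is linear in entry M[1][0]: det = old_det + (v - -1) * C_10
Cofactor C_10 = -6
Want det = 0: -6 + (v - -1) * -6 = 0
  (v - -1) = 6 / -6 = -1
  v = -1 + (-1) = -2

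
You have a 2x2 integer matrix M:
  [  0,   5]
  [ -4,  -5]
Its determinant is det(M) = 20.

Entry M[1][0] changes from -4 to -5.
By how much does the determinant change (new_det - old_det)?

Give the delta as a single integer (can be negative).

Cofactor C_10 = -5
Entry delta = -5 - -4 = -1
Det delta = entry_delta * cofactor = -1 * -5 = 5

Answer: 5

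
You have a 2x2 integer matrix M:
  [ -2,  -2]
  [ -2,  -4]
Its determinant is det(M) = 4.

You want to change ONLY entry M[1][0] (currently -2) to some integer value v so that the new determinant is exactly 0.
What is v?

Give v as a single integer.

Answer: -4

Derivation:
det is linear in entry M[1][0]: det = old_det + (v - -2) * C_10
Cofactor C_10 = 2
Want det = 0: 4 + (v - -2) * 2 = 0
  (v - -2) = -4 / 2 = -2
  v = -2 + (-2) = -4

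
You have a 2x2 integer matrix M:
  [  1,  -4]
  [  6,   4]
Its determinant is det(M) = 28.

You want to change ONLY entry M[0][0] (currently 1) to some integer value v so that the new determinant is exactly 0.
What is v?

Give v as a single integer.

det is linear in entry M[0][0]: det = old_det + (v - 1) * C_00
Cofactor C_00 = 4
Want det = 0: 28 + (v - 1) * 4 = 0
  (v - 1) = -28 / 4 = -7
  v = 1 + (-7) = -6

Answer: -6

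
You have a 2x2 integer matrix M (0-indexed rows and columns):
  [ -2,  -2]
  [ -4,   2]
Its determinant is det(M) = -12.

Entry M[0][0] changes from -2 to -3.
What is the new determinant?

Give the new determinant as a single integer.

Answer: -14

Derivation:
det is linear in row 0: changing M[0][0] by delta changes det by delta * cofactor(0,0).
Cofactor C_00 = (-1)^(0+0) * minor(0,0) = 2
Entry delta = -3 - -2 = -1
Det delta = -1 * 2 = -2
New det = -12 + -2 = -14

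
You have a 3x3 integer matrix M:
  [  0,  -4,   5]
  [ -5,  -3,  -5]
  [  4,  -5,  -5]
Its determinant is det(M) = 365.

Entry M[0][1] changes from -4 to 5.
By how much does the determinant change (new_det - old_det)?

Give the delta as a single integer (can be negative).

Cofactor C_01 = -45
Entry delta = 5 - -4 = 9
Det delta = entry_delta * cofactor = 9 * -45 = -405

Answer: -405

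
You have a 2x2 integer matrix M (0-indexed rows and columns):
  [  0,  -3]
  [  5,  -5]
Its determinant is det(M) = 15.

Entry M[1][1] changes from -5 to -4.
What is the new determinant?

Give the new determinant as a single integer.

det is linear in row 1: changing M[1][1] by delta changes det by delta * cofactor(1,1).
Cofactor C_11 = (-1)^(1+1) * minor(1,1) = 0
Entry delta = -4 - -5 = 1
Det delta = 1 * 0 = 0
New det = 15 + 0 = 15

Answer: 15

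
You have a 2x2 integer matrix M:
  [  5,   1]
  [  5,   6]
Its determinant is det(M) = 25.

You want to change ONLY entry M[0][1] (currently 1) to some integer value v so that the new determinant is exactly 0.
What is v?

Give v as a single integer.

Answer: 6

Derivation:
det is linear in entry M[0][1]: det = old_det + (v - 1) * C_01
Cofactor C_01 = -5
Want det = 0: 25 + (v - 1) * -5 = 0
  (v - 1) = -25 / -5 = 5
  v = 1 + (5) = 6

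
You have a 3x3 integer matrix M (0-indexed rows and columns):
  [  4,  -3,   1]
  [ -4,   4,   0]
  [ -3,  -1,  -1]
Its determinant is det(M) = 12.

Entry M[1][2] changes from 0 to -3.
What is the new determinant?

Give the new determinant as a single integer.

det is linear in row 1: changing M[1][2] by delta changes det by delta * cofactor(1,2).
Cofactor C_12 = (-1)^(1+2) * minor(1,2) = 13
Entry delta = -3 - 0 = -3
Det delta = -3 * 13 = -39
New det = 12 + -39 = -27

Answer: -27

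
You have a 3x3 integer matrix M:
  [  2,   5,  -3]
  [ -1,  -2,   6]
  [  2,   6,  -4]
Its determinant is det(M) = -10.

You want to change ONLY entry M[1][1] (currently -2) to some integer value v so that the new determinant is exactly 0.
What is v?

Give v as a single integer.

det is linear in entry M[1][1]: det = old_det + (v - -2) * C_11
Cofactor C_11 = -2
Want det = 0: -10 + (v - -2) * -2 = 0
  (v - -2) = 10 / -2 = -5
  v = -2 + (-5) = -7

Answer: -7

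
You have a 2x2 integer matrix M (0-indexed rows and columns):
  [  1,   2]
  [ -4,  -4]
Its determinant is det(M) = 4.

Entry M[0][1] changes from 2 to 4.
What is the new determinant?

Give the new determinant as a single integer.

det is linear in row 0: changing M[0][1] by delta changes det by delta * cofactor(0,1).
Cofactor C_01 = (-1)^(0+1) * minor(0,1) = 4
Entry delta = 4 - 2 = 2
Det delta = 2 * 4 = 8
New det = 4 + 8 = 12

Answer: 12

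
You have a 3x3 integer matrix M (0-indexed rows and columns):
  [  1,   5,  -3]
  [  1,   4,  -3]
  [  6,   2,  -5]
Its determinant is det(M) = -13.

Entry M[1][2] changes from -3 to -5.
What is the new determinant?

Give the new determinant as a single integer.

det is linear in row 1: changing M[1][2] by delta changes det by delta * cofactor(1,2).
Cofactor C_12 = (-1)^(1+2) * minor(1,2) = 28
Entry delta = -5 - -3 = -2
Det delta = -2 * 28 = -56
New det = -13 + -56 = -69

Answer: -69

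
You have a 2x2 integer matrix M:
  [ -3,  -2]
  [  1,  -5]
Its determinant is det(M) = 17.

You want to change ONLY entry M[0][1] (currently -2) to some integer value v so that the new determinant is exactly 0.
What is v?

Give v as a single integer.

Answer: 15

Derivation:
det is linear in entry M[0][1]: det = old_det + (v - -2) * C_01
Cofactor C_01 = -1
Want det = 0: 17 + (v - -2) * -1 = 0
  (v - -2) = -17 / -1 = 17
  v = -2 + (17) = 15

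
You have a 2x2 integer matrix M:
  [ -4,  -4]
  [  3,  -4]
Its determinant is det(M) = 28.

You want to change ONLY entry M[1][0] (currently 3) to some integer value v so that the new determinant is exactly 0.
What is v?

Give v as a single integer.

det is linear in entry M[1][0]: det = old_det + (v - 3) * C_10
Cofactor C_10 = 4
Want det = 0: 28 + (v - 3) * 4 = 0
  (v - 3) = -28 / 4 = -7
  v = 3 + (-7) = -4

Answer: -4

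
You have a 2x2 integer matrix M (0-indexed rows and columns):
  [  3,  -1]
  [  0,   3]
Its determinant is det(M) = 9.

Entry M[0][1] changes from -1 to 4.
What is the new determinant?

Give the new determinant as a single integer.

det is linear in row 0: changing M[0][1] by delta changes det by delta * cofactor(0,1).
Cofactor C_01 = (-1)^(0+1) * minor(0,1) = 0
Entry delta = 4 - -1 = 5
Det delta = 5 * 0 = 0
New det = 9 + 0 = 9

Answer: 9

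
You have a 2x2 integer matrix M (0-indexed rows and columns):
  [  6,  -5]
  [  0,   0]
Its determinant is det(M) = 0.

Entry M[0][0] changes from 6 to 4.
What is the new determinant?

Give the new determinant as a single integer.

det is linear in row 0: changing M[0][0] by delta changes det by delta * cofactor(0,0).
Cofactor C_00 = (-1)^(0+0) * minor(0,0) = 0
Entry delta = 4 - 6 = -2
Det delta = -2 * 0 = 0
New det = 0 + 0 = 0

Answer: 0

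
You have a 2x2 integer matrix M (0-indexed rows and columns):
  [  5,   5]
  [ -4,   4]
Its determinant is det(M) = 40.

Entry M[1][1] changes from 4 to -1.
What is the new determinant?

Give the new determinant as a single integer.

Answer: 15

Derivation:
det is linear in row 1: changing M[1][1] by delta changes det by delta * cofactor(1,1).
Cofactor C_11 = (-1)^(1+1) * minor(1,1) = 5
Entry delta = -1 - 4 = -5
Det delta = -5 * 5 = -25
New det = 40 + -25 = 15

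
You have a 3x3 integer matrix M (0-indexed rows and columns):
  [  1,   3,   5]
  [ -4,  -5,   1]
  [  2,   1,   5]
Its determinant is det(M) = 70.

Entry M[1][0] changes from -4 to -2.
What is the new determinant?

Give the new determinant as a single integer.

Answer: 50

Derivation:
det is linear in row 1: changing M[1][0] by delta changes det by delta * cofactor(1,0).
Cofactor C_10 = (-1)^(1+0) * minor(1,0) = -10
Entry delta = -2 - -4 = 2
Det delta = 2 * -10 = -20
New det = 70 + -20 = 50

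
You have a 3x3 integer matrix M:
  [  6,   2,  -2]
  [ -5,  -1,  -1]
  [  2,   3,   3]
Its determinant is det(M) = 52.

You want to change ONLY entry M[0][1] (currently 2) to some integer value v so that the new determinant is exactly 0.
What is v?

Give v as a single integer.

Answer: -2

Derivation:
det is linear in entry M[0][1]: det = old_det + (v - 2) * C_01
Cofactor C_01 = 13
Want det = 0: 52 + (v - 2) * 13 = 0
  (v - 2) = -52 / 13 = -4
  v = 2 + (-4) = -2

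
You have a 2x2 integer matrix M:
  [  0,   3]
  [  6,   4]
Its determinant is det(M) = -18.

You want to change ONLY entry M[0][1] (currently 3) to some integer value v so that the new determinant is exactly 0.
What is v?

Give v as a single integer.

Answer: 0

Derivation:
det is linear in entry M[0][1]: det = old_det + (v - 3) * C_01
Cofactor C_01 = -6
Want det = 0: -18 + (v - 3) * -6 = 0
  (v - 3) = 18 / -6 = -3
  v = 3 + (-3) = 0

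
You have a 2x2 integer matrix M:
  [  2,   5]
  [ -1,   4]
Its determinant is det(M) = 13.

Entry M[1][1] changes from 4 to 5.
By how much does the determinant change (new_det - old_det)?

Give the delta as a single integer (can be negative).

Answer: 2

Derivation:
Cofactor C_11 = 2
Entry delta = 5 - 4 = 1
Det delta = entry_delta * cofactor = 1 * 2 = 2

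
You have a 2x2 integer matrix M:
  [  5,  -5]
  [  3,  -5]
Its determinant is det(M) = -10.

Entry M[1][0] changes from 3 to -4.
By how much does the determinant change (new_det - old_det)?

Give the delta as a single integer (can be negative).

Cofactor C_10 = 5
Entry delta = -4 - 3 = -7
Det delta = entry_delta * cofactor = -7 * 5 = -35

Answer: -35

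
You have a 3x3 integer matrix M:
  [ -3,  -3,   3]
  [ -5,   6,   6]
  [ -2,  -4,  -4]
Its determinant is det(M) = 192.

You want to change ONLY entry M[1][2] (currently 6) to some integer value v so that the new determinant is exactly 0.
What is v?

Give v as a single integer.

Answer: 38

Derivation:
det is linear in entry M[1][2]: det = old_det + (v - 6) * C_12
Cofactor C_12 = -6
Want det = 0: 192 + (v - 6) * -6 = 0
  (v - 6) = -192 / -6 = 32
  v = 6 + (32) = 38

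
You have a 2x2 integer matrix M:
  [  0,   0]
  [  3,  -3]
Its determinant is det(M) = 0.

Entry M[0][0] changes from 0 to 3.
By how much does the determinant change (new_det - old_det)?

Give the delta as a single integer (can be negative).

Answer: -9

Derivation:
Cofactor C_00 = -3
Entry delta = 3 - 0 = 3
Det delta = entry_delta * cofactor = 3 * -3 = -9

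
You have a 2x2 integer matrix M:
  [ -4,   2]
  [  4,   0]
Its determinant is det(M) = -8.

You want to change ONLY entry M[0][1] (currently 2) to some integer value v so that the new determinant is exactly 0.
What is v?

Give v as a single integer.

det is linear in entry M[0][1]: det = old_det + (v - 2) * C_01
Cofactor C_01 = -4
Want det = 0: -8 + (v - 2) * -4 = 0
  (v - 2) = 8 / -4 = -2
  v = 2 + (-2) = 0

Answer: 0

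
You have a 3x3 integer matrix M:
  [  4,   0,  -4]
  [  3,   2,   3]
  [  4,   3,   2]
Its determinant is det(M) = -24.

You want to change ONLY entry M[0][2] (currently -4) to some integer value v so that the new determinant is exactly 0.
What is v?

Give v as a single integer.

det is linear in entry M[0][2]: det = old_det + (v - -4) * C_02
Cofactor C_02 = 1
Want det = 0: -24 + (v - -4) * 1 = 0
  (v - -4) = 24 / 1 = 24
  v = -4 + (24) = 20

Answer: 20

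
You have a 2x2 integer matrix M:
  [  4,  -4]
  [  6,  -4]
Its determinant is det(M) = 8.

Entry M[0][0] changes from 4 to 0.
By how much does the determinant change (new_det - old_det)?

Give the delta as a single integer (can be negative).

Answer: 16

Derivation:
Cofactor C_00 = -4
Entry delta = 0 - 4 = -4
Det delta = entry_delta * cofactor = -4 * -4 = 16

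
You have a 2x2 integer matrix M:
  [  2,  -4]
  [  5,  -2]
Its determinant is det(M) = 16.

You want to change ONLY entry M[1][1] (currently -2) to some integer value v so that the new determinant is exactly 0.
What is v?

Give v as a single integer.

det is linear in entry M[1][1]: det = old_det + (v - -2) * C_11
Cofactor C_11 = 2
Want det = 0: 16 + (v - -2) * 2 = 0
  (v - -2) = -16 / 2 = -8
  v = -2 + (-8) = -10

Answer: -10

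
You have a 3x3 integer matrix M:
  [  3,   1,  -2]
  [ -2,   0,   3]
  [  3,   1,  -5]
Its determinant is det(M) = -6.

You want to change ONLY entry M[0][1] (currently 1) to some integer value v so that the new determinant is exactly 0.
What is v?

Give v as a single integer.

Answer: -5

Derivation:
det is linear in entry M[0][1]: det = old_det + (v - 1) * C_01
Cofactor C_01 = -1
Want det = 0: -6 + (v - 1) * -1 = 0
  (v - 1) = 6 / -1 = -6
  v = 1 + (-6) = -5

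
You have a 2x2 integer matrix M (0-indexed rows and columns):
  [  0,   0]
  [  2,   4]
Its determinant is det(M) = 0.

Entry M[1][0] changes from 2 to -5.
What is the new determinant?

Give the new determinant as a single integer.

Answer: 0

Derivation:
det is linear in row 1: changing M[1][0] by delta changes det by delta * cofactor(1,0).
Cofactor C_10 = (-1)^(1+0) * minor(1,0) = 0
Entry delta = -5 - 2 = -7
Det delta = -7 * 0 = 0
New det = 0 + 0 = 0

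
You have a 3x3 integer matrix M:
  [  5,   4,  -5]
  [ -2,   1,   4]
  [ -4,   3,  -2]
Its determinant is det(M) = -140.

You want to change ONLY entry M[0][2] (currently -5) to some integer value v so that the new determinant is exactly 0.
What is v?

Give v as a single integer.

Answer: -75

Derivation:
det is linear in entry M[0][2]: det = old_det + (v - -5) * C_02
Cofactor C_02 = -2
Want det = 0: -140 + (v - -5) * -2 = 0
  (v - -5) = 140 / -2 = -70
  v = -5 + (-70) = -75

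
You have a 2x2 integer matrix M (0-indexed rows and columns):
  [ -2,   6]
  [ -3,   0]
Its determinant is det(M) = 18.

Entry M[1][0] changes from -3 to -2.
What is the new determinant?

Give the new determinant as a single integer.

Answer: 12

Derivation:
det is linear in row 1: changing M[1][0] by delta changes det by delta * cofactor(1,0).
Cofactor C_10 = (-1)^(1+0) * minor(1,0) = -6
Entry delta = -2 - -3 = 1
Det delta = 1 * -6 = -6
New det = 18 + -6 = 12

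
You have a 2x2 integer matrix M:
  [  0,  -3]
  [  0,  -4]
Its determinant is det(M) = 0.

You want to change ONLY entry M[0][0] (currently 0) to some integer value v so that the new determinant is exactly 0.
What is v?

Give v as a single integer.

det is linear in entry M[0][0]: det = old_det + (v - 0) * C_00
Cofactor C_00 = -4
Want det = 0: 0 + (v - 0) * -4 = 0
  (v - 0) = 0 / -4 = 0
  v = 0 + (0) = 0

Answer: 0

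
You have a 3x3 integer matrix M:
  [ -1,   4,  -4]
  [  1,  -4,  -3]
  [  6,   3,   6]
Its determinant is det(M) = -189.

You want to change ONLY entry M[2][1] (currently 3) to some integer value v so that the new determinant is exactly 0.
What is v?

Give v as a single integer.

Answer: -24

Derivation:
det is linear in entry M[2][1]: det = old_det + (v - 3) * C_21
Cofactor C_21 = -7
Want det = 0: -189 + (v - 3) * -7 = 0
  (v - 3) = 189 / -7 = -27
  v = 3 + (-27) = -24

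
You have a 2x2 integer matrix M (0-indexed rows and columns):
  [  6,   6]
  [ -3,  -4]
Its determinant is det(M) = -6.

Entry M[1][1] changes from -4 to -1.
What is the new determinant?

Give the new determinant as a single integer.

Answer: 12

Derivation:
det is linear in row 1: changing M[1][1] by delta changes det by delta * cofactor(1,1).
Cofactor C_11 = (-1)^(1+1) * minor(1,1) = 6
Entry delta = -1 - -4 = 3
Det delta = 3 * 6 = 18
New det = -6 + 18 = 12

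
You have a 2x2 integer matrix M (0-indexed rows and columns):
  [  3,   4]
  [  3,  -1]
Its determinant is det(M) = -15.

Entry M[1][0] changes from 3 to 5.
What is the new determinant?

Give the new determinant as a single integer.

Answer: -23

Derivation:
det is linear in row 1: changing M[1][0] by delta changes det by delta * cofactor(1,0).
Cofactor C_10 = (-1)^(1+0) * minor(1,0) = -4
Entry delta = 5 - 3 = 2
Det delta = 2 * -4 = -8
New det = -15 + -8 = -23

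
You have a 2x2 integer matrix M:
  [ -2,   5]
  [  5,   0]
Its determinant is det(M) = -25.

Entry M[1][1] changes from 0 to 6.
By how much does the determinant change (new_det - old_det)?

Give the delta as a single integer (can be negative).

Cofactor C_11 = -2
Entry delta = 6 - 0 = 6
Det delta = entry_delta * cofactor = 6 * -2 = -12

Answer: -12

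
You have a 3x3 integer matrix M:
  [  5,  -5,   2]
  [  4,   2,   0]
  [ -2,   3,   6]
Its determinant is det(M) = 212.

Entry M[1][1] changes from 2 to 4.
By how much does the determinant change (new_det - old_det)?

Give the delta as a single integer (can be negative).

Cofactor C_11 = 34
Entry delta = 4 - 2 = 2
Det delta = entry_delta * cofactor = 2 * 34 = 68

Answer: 68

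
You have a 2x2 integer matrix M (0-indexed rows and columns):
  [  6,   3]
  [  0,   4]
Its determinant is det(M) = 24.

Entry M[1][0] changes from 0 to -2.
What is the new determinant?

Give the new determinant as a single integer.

det is linear in row 1: changing M[1][0] by delta changes det by delta * cofactor(1,0).
Cofactor C_10 = (-1)^(1+0) * minor(1,0) = -3
Entry delta = -2 - 0 = -2
Det delta = -2 * -3 = 6
New det = 24 + 6 = 30

Answer: 30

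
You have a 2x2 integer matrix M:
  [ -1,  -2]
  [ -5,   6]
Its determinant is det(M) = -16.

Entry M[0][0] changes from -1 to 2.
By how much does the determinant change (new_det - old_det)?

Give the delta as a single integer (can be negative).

Cofactor C_00 = 6
Entry delta = 2 - -1 = 3
Det delta = entry_delta * cofactor = 3 * 6 = 18

Answer: 18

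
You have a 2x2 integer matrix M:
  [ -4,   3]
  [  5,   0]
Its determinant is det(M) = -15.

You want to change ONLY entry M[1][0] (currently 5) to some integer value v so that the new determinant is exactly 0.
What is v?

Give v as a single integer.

Answer: 0

Derivation:
det is linear in entry M[1][0]: det = old_det + (v - 5) * C_10
Cofactor C_10 = -3
Want det = 0: -15 + (v - 5) * -3 = 0
  (v - 5) = 15 / -3 = -5
  v = 5 + (-5) = 0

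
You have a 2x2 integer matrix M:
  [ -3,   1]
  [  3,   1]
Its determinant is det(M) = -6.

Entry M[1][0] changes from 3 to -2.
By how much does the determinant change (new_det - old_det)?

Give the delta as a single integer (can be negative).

Cofactor C_10 = -1
Entry delta = -2 - 3 = -5
Det delta = entry_delta * cofactor = -5 * -1 = 5

Answer: 5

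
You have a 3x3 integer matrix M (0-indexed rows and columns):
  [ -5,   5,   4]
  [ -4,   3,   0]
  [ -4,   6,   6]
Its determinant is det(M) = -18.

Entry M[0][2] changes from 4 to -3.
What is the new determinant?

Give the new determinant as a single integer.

det is linear in row 0: changing M[0][2] by delta changes det by delta * cofactor(0,2).
Cofactor C_02 = (-1)^(0+2) * minor(0,2) = -12
Entry delta = -3 - 4 = -7
Det delta = -7 * -12 = 84
New det = -18 + 84 = 66

Answer: 66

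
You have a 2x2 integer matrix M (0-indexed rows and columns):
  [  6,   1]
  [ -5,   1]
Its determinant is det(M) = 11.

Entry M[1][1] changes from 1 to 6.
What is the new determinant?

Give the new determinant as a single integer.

det is linear in row 1: changing M[1][1] by delta changes det by delta * cofactor(1,1).
Cofactor C_11 = (-1)^(1+1) * minor(1,1) = 6
Entry delta = 6 - 1 = 5
Det delta = 5 * 6 = 30
New det = 11 + 30 = 41

Answer: 41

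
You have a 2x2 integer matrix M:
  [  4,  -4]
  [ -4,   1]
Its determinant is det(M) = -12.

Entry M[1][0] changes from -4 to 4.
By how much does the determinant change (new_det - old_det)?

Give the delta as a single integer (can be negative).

Cofactor C_10 = 4
Entry delta = 4 - -4 = 8
Det delta = entry_delta * cofactor = 8 * 4 = 32

Answer: 32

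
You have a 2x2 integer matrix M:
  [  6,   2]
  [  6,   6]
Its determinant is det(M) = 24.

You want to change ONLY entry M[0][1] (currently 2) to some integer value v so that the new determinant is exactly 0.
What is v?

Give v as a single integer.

det is linear in entry M[0][1]: det = old_det + (v - 2) * C_01
Cofactor C_01 = -6
Want det = 0: 24 + (v - 2) * -6 = 0
  (v - 2) = -24 / -6 = 4
  v = 2 + (4) = 6

Answer: 6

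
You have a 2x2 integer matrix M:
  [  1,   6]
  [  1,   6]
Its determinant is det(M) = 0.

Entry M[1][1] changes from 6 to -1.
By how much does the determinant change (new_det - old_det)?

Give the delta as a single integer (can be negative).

Answer: -7

Derivation:
Cofactor C_11 = 1
Entry delta = -1 - 6 = -7
Det delta = entry_delta * cofactor = -7 * 1 = -7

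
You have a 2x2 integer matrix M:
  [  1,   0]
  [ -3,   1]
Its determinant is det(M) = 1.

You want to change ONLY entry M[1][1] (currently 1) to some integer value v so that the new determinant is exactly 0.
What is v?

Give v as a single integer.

Answer: 0

Derivation:
det is linear in entry M[1][1]: det = old_det + (v - 1) * C_11
Cofactor C_11 = 1
Want det = 0: 1 + (v - 1) * 1 = 0
  (v - 1) = -1 / 1 = -1
  v = 1 + (-1) = 0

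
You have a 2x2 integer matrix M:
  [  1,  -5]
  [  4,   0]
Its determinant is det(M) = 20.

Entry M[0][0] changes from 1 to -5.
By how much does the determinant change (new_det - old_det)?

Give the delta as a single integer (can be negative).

Cofactor C_00 = 0
Entry delta = -5 - 1 = -6
Det delta = entry_delta * cofactor = -6 * 0 = 0

Answer: 0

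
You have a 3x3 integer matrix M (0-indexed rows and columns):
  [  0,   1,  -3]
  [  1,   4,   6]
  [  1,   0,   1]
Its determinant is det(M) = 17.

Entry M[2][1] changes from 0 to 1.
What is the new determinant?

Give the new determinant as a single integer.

Answer: 14

Derivation:
det is linear in row 2: changing M[2][1] by delta changes det by delta * cofactor(2,1).
Cofactor C_21 = (-1)^(2+1) * minor(2,1) = -3
Entry delta = 1 - 0 = 1
Det delta = 1 * -3 = -3
New det = 17 + -3 = 14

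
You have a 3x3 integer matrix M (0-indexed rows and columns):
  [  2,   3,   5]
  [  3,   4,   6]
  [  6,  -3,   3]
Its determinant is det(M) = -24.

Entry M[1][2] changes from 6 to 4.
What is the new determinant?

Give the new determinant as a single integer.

Answer: -72

Derivation:
det is linear in row 1: changing M[1][2] by delta changes det by delta * cofactor(1,2).
Cofactor C_12 = (-1)^(1+2) * minor(1,2) = 24
Entry delta = 4 - 6 = -2
Det delta = -2 * 24 = -48
New det = -24 + -48 = -72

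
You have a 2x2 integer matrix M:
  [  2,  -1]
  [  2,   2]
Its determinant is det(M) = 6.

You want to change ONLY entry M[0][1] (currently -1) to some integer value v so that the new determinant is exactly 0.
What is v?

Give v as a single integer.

det is linear in entry M[0][1]: det = old_det + (v - -1) * C_01
Cofactor C_01 = -2
Want det = 0: 6 + (v - -1) * -2 = 0
  (v - -1) = -6 / -2 = 3
  v = -1 + (3) = 2

Answer: 2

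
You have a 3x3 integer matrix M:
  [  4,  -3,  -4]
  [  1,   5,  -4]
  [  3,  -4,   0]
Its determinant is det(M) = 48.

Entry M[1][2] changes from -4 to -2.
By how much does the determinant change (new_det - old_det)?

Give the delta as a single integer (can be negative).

Answer: 14

Derivation:
Cofactor C_12 = 7
Entry delta = -2 - -4 = 2
Det delta = entry_delta * cofactor = 2 * 7 = 14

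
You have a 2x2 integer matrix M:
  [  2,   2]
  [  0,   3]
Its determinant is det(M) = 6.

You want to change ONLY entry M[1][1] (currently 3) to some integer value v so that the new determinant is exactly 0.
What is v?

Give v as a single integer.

Answer: 0

Derivation:
det is linear in entry M[1][1]: det = old_det + (v - 3) * C_11
Cofactor C_11 = 2
Want det = 0: 6 + (v - 3) * 2 = 0
  (v - 3) = -6 / 2 = -3
  v = 3 + (-3) = 0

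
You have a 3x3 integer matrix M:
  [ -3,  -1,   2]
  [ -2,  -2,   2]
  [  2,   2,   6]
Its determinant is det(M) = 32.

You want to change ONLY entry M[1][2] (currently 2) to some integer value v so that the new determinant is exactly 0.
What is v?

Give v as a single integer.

det is linear in entry M[1][2]: det = old_det + (v - 2) * C_12
Cofactor C_12 = 4
Want det = 0: 32 + (v - 2) * 4 = 0
  (v - 2) = -32 / 4 = -8
  v = 2 + (-8) = -6

Answer: -6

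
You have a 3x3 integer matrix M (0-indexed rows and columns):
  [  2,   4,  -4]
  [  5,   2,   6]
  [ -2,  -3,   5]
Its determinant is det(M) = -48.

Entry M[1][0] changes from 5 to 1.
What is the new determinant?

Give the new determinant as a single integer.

Answer: -16

Derivation:
det is linear in row 1: changing M[1][0] by delta changes det by delta * cofactor(1,0).
Cofactor C_10 = (-1)^(1+0) * minor(1,0) = -8
Entry delta = 1 - 5 = -4
Det delta = -4 * -8 = 32
New det = -48 + 32 = -16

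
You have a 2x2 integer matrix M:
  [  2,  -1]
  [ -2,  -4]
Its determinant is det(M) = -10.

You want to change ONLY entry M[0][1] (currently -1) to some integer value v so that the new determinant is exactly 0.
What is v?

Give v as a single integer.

det is linear in entry M[0][1]: det = old_det + (v - -1) * C_01
Cofactor C_01 = 2
Want det = 0: -10 + (v - -1) * 2 = 0
  (v - -1) = 10 / 2 = 5
  v = -1 + (5) = 4

Answer: 4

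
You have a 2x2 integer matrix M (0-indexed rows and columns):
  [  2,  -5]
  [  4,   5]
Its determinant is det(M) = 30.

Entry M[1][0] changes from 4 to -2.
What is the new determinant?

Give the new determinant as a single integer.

det is linear in row 1: changing M[1][0] by delta changes det by delta * cofactor(1,0).
Cofactor C_10 = (-1)^(1+0) * minor(1,0) = 5
Entry delta = -2 - 4 = -6
Det delta = -6 * 5 = -30
New det = 30 + -30 = 0

Answer: 0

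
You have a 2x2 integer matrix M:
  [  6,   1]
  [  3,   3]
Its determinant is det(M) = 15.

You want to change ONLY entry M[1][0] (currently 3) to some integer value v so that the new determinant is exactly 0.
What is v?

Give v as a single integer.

det is linear in entry M[1][0]: det = old_det + (v - 3) * C_10
Cofactor C_10 = -1
Want det = 0: 15 + (v - 3) * -1 = 0
  (v - 3) = -15 / -1 = 15
  v = 3 + (15) = 18

Answer: 18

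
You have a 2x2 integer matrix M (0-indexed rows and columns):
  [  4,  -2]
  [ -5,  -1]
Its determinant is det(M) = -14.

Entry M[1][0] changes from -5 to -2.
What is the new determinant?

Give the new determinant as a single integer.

Answer: -8

Derivation:
det is linear in row 1: changing M[1][0] by delta changes det by delta * cofactor(1,0).
Cofactor C_10 = (-1)^(1+0) * minor(1,0) = 2
Entry delta = -2 - -5 = 3
Det delta = 3 * 2 = 6
New det = -14 + 6 = -8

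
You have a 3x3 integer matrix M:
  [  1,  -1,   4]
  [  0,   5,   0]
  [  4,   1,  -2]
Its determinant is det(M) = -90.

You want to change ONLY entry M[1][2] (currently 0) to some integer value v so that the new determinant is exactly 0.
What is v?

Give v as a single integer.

det is linear in entry M[1][2]: det = old_det + (v - 0) * C_12
Cofactor C_12 = -5
Want det = 0: -90 + (v - 0) * -5 = 0
  (v - 0) = 90 / -5 = -18
  v = 0 + (-18) = -18

Answer: -18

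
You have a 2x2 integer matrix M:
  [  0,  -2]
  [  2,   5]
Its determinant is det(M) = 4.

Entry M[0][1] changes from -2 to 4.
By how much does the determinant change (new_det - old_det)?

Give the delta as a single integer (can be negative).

Cofactor C_01 = -2
Entry delta = 4 - -2 = 6
Det delta = entry_delta * cofactor = 6 * -2 = -12

Answer: -12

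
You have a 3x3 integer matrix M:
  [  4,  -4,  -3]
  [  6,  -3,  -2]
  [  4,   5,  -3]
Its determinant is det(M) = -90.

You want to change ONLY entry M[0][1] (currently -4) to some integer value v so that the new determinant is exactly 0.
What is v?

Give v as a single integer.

Answer: 5

Derivation:
det is linear in entry M[0][1]: det = old_det + (v - -4) * C_01
Cofactor C_01 = 10
Want det = 0: -90 + (v - -4) * 10 = 0
  (v - -4) = 90 / 10 = 9
  v = -4 + (9) = 5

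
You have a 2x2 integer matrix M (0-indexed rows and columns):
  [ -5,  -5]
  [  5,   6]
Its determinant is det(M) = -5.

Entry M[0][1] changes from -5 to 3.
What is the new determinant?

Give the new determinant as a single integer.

Answer: -45

Derivation:
det is linear in row 0: changing M[0][1] by delta changes det by delta * cofactor(0,1).
Cofactor C_01 = (-1)^(0+1) * minor(0,1) = -5
Entry delta = 3 - -5 = 8
Det delta = 8 * -5 = -40
New det = -5 + -40 = -45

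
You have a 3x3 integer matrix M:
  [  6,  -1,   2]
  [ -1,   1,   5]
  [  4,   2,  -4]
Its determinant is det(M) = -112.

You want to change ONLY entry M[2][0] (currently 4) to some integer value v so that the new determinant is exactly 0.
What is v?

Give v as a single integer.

det is linear in entry M[2][0]: det = old_det + (v - 4) * C_20
Cofactor C_20 = -7
Want det = 0: -112 + (v - 4) * -7 = 0
  (v - 4) = 112 / -7 = -16
  v = 4 + (-16) = -12

Answer: -12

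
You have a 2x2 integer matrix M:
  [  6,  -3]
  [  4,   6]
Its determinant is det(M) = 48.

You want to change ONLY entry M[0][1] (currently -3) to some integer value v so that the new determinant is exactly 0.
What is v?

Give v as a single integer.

Answer: 9

Derivation:
det is linear in entry M[0][1]: det = old_det + (v - -3) * C_01
Cofactor C_01 = -4
Want det = 0: 48 + (v - -3) * -4 = 0
  (v - -3) = -48 / -4 = 12
  v = -3 + (12) = 9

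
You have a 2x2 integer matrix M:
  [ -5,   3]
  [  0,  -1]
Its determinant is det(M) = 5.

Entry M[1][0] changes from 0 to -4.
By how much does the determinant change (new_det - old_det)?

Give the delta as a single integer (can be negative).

Answer: 12

Derivation:
Cofactor C_10 = -3
Entry delta = -4 - 0 = -4
Det delta = entry_delta * cofactor = -4 * -3 = 12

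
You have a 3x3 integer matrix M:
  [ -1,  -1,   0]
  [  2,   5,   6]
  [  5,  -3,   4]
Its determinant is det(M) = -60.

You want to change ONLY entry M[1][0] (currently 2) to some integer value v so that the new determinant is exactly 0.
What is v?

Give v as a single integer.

det is linear in entry M[1][0]: det = old_det + (v - 2) * C_10
Cofactor C_10 = 4
Want det = 0: -60 + (v - 2) * 4 = 0
  (v - 2) = 60 / 4 = 15
  v = 2 + (15) = 17

Answer: 17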